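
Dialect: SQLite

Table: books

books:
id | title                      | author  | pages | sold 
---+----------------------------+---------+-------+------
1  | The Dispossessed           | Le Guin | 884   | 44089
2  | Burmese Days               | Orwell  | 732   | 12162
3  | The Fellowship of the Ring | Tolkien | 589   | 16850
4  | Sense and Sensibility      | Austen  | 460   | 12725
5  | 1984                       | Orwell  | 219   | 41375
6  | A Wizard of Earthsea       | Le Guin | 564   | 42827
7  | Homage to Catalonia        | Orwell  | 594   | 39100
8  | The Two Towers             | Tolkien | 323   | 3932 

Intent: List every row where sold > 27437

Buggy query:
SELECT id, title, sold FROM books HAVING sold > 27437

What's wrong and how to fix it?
Bug: HAVING filters the output of aggregation, but this query has no GROUP BY and no aggregate functions, so SQLite rejects it (HAVING clause on a non-aggregate query); the condition here is per row

Fix: Replace HAVING with WHERE since the condition applies to individual rows

Corrected query:
SELECT id, title, sold FROM books WHERE sold > 27437

Result:
id | title                | sold 
---+----------------------+------
1  | The Dispossessed     | 44089
5  | 1984                 | 41375
6  | A Wizard of Earthsea | 42827
7  | Homage to Catalonia  | 39100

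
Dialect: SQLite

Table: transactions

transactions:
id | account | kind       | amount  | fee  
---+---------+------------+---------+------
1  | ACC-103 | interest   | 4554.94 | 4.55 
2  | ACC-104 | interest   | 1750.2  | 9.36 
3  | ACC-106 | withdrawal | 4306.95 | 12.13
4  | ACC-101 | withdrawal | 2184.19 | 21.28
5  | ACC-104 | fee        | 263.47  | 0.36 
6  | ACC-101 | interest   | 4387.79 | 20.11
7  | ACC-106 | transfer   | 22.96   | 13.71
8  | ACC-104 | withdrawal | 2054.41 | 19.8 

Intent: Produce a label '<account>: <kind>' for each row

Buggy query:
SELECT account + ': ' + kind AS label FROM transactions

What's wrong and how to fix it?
Bug: SQLite uses || for string concatenation; + coerces text to numbers (yielding 0)

Fix: Use the || operator for string concatenation

Corrected query:
SELECT account || ': ' || kind AS label FROM transactions

Result:
label              
-------------------
ACC-103: interest  
ACC-104: interest  
ACC-106: withdrawal
ACC-101: withdrawal
ACC-104: fee       
ACC-101: interest  
ACC-106: transfer  
ACC-104: withdrawal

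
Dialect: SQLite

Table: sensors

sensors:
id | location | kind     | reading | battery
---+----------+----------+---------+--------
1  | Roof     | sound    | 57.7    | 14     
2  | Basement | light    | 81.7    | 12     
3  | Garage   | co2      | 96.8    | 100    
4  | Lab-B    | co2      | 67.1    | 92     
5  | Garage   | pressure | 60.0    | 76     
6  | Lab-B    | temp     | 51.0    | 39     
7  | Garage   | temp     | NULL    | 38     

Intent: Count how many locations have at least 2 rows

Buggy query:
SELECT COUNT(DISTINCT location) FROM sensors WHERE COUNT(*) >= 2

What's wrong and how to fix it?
Bug: WHERE filters individual rows, not groups, so a group-level COUNT is invalid there

Fix: Group first with HAVING COUNT(*) >= 2, then COUNT the resulting groups

Corrected query:
SELECT COUNT(*) FROM (SELECT location FROM sensors GROUP BY location HAVING COUNT(*) >= 2)

Result:
COUNT(*)
--------
2       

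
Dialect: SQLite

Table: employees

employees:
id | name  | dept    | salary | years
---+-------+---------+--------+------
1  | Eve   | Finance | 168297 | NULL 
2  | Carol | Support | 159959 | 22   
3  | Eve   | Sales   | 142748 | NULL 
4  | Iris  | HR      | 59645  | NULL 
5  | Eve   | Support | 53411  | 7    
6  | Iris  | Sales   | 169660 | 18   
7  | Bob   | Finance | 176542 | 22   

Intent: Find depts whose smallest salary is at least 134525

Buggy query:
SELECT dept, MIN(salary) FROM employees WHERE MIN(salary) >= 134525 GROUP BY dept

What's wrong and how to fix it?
Bug: MIN() in WHERE is a misuse of aggregate

Fix: Replace WHERE with HAVING after the GROUP BY

Corrected query:
SELECT dept, MIN(salary) FROM employees GROUP BY dept HAVING MIN(salary) >= 134525

Result:
dept    | MIN(salary)
--------+------------
Finance | 168297     
Sales   | 142748     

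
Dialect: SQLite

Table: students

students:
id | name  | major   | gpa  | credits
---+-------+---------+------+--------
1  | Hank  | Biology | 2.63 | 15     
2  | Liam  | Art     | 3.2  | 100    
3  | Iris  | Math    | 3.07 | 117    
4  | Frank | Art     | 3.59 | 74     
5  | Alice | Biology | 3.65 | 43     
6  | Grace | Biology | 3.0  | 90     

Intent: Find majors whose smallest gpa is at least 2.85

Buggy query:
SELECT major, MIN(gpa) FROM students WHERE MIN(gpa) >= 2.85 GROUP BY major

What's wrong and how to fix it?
Bug: Aggregates like MIN are computed per group after WHERE runs

Fix: Replace WHERE with HAVING after the GROUP BY

Corrected query:
SELECT major, MIN(gpa) FROM students GROUP BY major HAVING MIN(gpa) >= 2.85

Result:
major | MIN(gpa)
------+---------
Art   | 3.2     
Math  | 3.07    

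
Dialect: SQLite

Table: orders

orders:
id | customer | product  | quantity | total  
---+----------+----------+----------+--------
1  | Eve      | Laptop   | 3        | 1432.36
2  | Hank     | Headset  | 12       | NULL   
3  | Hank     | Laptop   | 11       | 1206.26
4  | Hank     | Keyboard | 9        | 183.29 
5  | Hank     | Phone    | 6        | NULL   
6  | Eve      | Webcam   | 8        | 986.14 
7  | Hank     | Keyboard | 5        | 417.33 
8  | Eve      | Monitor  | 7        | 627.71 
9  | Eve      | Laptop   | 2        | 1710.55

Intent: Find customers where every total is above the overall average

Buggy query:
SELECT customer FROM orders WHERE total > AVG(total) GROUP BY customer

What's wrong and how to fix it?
Bug: WHERE evaluates per row before aggregation, so AVG() is unavailable

Fix: Use a subquery for AVG and a HAVING MIN(...) filter so the condition holds for every row in the group

Corrected query:
SELECT customer FROM orders GROUP BY customer HAVING MIN(total) > (SELECT AVG(total) FROM orders)

Result:
(no rows)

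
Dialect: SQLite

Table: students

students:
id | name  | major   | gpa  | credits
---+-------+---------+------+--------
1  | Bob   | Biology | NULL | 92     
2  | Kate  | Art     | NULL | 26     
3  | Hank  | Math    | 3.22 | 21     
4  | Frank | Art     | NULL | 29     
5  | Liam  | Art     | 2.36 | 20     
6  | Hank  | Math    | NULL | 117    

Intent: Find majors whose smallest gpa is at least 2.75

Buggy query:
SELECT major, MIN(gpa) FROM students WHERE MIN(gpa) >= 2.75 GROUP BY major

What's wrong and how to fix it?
Bug: Aggregates like MIN are computed per group after WHERE runs

Fix: Replace WHERE with HAVING after the GROUP BY

Corrected query:
SELECT major, MIN(gpa) FROM students GROUP BY major HAVING MIN(gpa) >= 2.75

Result:
major | MIN(gpa)
------+---------
Math  | 3.22    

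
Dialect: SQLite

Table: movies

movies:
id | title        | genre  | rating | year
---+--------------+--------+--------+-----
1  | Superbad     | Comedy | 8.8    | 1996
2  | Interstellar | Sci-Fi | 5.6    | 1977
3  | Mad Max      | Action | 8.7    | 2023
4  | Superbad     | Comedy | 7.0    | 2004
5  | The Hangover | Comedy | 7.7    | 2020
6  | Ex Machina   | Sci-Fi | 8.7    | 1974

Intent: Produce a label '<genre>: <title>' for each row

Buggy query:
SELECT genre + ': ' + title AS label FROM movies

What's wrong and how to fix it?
Bug: '+' is numeric addition; on text columns SQLite converts them to 0 instead of concatenating

Fix: Replace + with || to concatenate text

Corrected query:
SELECT genre || ': ' || title AS label FROM movies

Result:
label               
--------------------
Comedy: Superbad    
Sci-Fi: Interstellar
Action: Mad Max     
Comedy: Superbad    
Comedy: The Hangover
Sci-Fi: Ex Machina  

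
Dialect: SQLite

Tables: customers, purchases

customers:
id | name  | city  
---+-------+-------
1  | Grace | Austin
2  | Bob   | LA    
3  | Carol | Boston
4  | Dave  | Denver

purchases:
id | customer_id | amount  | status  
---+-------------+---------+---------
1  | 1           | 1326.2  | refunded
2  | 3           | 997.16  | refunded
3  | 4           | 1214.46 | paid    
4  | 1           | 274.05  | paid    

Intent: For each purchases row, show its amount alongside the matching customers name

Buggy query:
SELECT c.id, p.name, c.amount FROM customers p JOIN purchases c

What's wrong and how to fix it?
Bug: Missing join condition: each purchases row is matched to all customers rows instead of just its own

Fix: Specify the join condition linking the foreign key to the parent id

Corrected query:
SELECT c.id, p.name, c.amount FROM customers p JOIN purchases c ON c.customer_id = p.id

Result:
id | name  | amount 
---+-------+--------
1  | Grace | 1326.2 
2  | Carol | 997.16 
3  | Dave  | 1214.46
4  | Grace | 274.05 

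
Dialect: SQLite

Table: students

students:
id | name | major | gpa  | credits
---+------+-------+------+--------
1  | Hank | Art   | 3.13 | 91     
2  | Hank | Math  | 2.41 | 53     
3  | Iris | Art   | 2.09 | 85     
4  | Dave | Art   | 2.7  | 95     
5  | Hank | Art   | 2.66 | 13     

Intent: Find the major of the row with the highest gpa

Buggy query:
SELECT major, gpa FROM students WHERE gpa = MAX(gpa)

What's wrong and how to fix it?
Bug: WHERE is evaluated per row; an aggregate over the whole table isn't defined there

Fix: Wrap MAX in a scalar subquery so WHERE compares against a single value

Corrected query:
SELECT major, gpa FROM students WHERE gpa = (SELECT MAX(gpa) FROM students)

Result:
major | gpa 
------+-----
Art   | 3.13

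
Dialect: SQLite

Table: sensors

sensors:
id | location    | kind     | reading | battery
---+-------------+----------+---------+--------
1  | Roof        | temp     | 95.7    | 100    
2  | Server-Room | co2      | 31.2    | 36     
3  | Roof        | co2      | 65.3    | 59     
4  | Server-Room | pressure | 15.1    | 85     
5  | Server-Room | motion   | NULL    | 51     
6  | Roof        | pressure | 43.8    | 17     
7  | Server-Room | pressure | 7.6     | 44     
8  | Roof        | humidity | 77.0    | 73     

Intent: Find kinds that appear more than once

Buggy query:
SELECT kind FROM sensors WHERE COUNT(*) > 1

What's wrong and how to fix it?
Bug: WHERE can't reference COUNT(*); aggregates are computed after WHERE

Fix: GROUP BY kind, then filter groups with HAVING COUNT(*) > 1

Corrected query:
SELECT kind FROM sensors GROUP BY kind HAVING COUNT(*) > 1

Result:
kind    
--------
co2     
pressure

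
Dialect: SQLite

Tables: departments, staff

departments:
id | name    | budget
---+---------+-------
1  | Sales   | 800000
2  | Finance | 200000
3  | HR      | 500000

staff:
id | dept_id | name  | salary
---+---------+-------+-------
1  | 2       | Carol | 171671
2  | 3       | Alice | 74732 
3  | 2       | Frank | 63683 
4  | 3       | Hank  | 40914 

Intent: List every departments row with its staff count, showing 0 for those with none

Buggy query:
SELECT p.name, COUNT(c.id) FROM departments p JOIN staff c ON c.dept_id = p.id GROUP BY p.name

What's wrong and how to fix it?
Bug: An inner join excludes parents with zero children

Fix: Switch to LEFT JOIN to retain unmatched parent rows

Corrected query:
SELECT p.name, COUNT(c.id) FROM departments p LEFT JOIN staff c ON c.dept_id = p.id GROUP BY p.name

Result:
name    | COUNT(c.id)
--------+------------
Finance | 2          
HR      | 2          
Sales   | 0          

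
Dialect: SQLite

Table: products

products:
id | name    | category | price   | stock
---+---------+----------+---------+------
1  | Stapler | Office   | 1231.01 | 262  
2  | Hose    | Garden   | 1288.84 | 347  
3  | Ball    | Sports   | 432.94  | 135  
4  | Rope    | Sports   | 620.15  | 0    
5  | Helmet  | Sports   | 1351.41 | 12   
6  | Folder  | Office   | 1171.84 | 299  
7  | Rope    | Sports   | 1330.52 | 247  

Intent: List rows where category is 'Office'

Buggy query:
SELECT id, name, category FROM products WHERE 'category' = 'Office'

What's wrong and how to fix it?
Bug: Single quotes denote string literals in SQL; the column name is being compared as a constant string

Fix: Reference the column as category without single quotes

Corrected query:
SELECT id, name, category FROM products WHERE category = 'Office'

Result:
id | name    | category
---+---------+---------
1  | Stapler | Office  
6  | Folder  | Office  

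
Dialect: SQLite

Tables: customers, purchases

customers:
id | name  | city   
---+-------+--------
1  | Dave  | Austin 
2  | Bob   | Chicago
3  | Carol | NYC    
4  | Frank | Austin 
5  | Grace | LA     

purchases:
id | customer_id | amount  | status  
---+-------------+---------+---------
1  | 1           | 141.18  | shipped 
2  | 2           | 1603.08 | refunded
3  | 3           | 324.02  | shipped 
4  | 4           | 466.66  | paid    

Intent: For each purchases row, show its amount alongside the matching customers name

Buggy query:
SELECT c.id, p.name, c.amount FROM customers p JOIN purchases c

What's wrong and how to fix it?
Bug: Missing join condition: each purchases row is matched to all customers rows instead of just its own

Fix: Add ON c.customer_id = p.id to the JOIN

Corrected query:
SELECT c.id, p.name, c.amount FROM customers p JOIN purchases c ON c.customer_id = p.id

Result:
id | name  | amount 
---+-------+--------
1  | Dave  | 141.18 
2  | Bob   | 1603.08
3  | Carol | 324.02 
4  | Frank | 466.66 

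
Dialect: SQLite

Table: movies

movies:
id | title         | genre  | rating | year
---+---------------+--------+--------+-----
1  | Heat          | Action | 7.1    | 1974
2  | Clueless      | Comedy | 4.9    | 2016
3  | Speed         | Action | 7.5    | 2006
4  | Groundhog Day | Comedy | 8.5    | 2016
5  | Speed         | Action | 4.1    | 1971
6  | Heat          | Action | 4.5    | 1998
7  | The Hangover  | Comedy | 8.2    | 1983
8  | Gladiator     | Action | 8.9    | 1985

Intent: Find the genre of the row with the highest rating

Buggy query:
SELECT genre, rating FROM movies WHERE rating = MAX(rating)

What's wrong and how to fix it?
Bug: MAX(rating) is an aggregate and cannot be used directly in WHERE

Fix: Wrap MAX in a scalar subquery so WHERE compares against a single value

Corrected query:
SELECT genre, rating FROM movies WHERE rating = (SELECT MAX(rating) FROM movies)

Result:
genre  | rating
-------+-------
Action | 8.9   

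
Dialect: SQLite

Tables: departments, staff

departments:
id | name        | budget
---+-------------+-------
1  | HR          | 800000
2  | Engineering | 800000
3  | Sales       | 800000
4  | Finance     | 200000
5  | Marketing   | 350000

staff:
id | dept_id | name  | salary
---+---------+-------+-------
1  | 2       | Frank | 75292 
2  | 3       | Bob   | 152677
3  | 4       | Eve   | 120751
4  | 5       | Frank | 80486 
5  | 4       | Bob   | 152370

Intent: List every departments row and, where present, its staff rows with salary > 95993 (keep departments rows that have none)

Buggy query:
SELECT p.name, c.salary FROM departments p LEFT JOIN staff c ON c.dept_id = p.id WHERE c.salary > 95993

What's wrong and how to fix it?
Bug: Filtering c.salary in WHERE discards the NULL rows produced by LEFT JOIN, turning it into an inner join

Fix: Put 'c.salary > 95993' in the JOIN's ON clause instead of WHERE

Corrected query:
SELECT p.name, c.salary FROM departments p LEFT JOIN staff c ON c.dept_id = p.id AND c.salary > 95993

Result:
name        | salary
------------+-------
HR          | NULL  
Engineering | NULL  
Sales       | 152677
Finance     | 120751
Finance     | 152370
Marketing   | NULL  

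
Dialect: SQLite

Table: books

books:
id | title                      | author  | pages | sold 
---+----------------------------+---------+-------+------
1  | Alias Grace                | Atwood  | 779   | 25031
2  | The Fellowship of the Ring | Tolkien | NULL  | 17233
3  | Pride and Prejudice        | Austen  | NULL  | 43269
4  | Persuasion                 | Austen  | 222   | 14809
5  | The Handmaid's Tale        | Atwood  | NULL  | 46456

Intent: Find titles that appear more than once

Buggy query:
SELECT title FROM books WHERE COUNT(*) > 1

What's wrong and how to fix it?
Bug: WHERE can't reference COUNT(*); aggregates are computed after WHERE

Fix: GROUP BY title, then filter groups with HAVING COUNT(*) > 1

Corrected query:
SELECT title FROM books GROUP BY title HAVING COUNT(*) > 1

Result:
(no rows)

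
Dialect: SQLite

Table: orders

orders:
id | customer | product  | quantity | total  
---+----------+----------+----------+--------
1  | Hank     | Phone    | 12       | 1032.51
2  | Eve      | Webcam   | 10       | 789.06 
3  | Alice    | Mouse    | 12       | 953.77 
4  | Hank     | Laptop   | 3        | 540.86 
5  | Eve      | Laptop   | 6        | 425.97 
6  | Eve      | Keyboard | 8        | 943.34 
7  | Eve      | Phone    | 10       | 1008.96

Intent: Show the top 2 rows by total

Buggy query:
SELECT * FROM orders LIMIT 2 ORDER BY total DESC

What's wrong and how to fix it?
Bug: LIMIT must come after ORDER BY

Fix: Swap the clauses: ORDER BY first, then LIMIT

Corrected query:
SELECT * FROM orders ORDER BY total DESC LIMIT 2

Result:
id | customer | product | quantity | total  
---+----------+---------+----------+--------
1  | Hank     | Phone   | 12       | 1032.51
7  | Eve      | Phone   | 10       | 1008.96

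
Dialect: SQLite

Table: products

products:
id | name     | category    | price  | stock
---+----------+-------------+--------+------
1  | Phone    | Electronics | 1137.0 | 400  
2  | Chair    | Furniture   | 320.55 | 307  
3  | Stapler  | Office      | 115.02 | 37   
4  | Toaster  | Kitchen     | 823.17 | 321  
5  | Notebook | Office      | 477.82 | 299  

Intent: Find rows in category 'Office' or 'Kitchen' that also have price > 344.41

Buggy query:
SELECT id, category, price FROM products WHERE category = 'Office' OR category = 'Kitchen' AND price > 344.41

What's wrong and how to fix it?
Bug: AND binds tighter than OR, so this parses as category = 'Office' OR (category = 'Kitchen' AND price > 344.41)

Fix: Group the OR with parentheses (or use IN), then AND the threshold

Corrected query:
SELECT id, category, price FROM products WHERE (category = 'Office' OR category = 'Kitchen') AND price > 344.41

Result:
id | category | price 
---+----------+-------
4  | Kitchen  | 823.17
5  | Office   | 477.82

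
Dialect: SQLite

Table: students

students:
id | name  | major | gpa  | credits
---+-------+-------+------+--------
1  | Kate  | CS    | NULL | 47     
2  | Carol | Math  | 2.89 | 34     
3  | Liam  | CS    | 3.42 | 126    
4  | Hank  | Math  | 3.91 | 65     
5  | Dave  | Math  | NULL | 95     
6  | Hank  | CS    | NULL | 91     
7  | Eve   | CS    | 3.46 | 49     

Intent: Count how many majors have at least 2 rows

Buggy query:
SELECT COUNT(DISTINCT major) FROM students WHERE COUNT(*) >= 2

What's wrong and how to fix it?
Bug: WHERE filters individual rows, not groups, so a group-level COUNT is invalid there

Fix: Use a subquery that GROUPs and filters with HAVING, then count its rows

Corrected query:
SELECT COUNT(*) FROM (SELECT major FROM students GROUP BY major HAVING COUNT(*) >= 2)

Result:
COUNT(*)
--------
2       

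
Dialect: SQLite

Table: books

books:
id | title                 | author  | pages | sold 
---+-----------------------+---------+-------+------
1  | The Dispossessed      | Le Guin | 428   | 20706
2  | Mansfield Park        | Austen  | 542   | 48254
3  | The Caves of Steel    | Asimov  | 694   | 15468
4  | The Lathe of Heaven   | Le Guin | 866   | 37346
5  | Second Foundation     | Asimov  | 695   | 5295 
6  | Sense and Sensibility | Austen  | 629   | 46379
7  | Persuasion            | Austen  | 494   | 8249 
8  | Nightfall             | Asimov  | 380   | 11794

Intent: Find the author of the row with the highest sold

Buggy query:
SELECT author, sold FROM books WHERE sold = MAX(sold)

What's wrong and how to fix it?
Bug: WHERE is evaluated per row; an aggregate over the whole table isn't defined there

Fix: Wrap MAX in a scalar subquery so WHERE compares against a single value

Corrected query:
SELECT author, sold FROM books WHERE sold = (SELECT MAX(sold) FROM books)

Result:
author | sold 
-------+------
Austen | 48254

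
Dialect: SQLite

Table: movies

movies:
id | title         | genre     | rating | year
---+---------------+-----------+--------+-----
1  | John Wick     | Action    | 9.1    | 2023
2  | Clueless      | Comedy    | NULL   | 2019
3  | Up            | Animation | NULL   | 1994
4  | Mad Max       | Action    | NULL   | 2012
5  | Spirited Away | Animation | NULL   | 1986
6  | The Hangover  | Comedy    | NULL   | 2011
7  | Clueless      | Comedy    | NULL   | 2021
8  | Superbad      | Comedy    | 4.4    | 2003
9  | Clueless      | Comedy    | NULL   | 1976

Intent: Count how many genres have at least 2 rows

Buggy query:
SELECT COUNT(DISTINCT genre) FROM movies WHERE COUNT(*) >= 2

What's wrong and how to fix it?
Bug: COUNT(*) cannot appear in WHERE; the per-group count doesn't exist yet

Fix: Use a subquery that GROUPs and filters with HAVING, then count its rows

Corrected query:
SELECT COUNT(*) FROM (SELECT genre FROM movies GROUP BY genre HAVING COUNT(*) >= 2)

Result:
COUNT(*)
--------
3       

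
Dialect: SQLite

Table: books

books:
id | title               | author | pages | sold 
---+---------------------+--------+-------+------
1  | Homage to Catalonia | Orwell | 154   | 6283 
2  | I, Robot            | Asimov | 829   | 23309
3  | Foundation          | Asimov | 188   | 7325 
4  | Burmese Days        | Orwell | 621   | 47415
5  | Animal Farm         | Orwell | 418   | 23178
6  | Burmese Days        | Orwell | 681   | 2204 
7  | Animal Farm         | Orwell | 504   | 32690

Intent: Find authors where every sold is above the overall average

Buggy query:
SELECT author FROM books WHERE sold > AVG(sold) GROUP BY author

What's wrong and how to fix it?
Bug: WHERE evaluates per row before aggregation, so AVG() is unavailable

Fix: Compute the overall average in a scalar subquery and compare each group's MIN against it in HAVING

Corrected query:
SELECT author FROM books GROUP BY author HAVING MIN(sold) > (SELECT AVG(sold) FROM books)

Result:
(no rows)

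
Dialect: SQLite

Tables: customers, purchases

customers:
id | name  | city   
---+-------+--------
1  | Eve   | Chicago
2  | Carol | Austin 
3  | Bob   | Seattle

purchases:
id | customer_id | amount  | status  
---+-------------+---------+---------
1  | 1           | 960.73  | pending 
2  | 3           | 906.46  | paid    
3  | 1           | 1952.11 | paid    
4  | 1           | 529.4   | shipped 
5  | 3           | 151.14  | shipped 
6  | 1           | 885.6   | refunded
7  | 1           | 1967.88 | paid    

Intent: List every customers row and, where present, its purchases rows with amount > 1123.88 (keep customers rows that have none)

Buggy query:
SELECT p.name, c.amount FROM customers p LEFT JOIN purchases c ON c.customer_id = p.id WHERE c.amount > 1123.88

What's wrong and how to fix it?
Bug: A WHERE condition on the right-hand table after LEFT JOIN drops unmatched parents

Fix: Put 'c.amount > 1123.88' in the JOIN's ON clause instead of WHERE

Corrected query:
SELECT p.name, c.amount FROM customers p LEFT JOIN purchases c ON c.customer_id = p.id AND c.amount > 1123.88

Result:
name  | amount 
------+--------
Eve   | 1952.11
Eve   | 1967.88
Carol | NULL   
Bob   | NULL   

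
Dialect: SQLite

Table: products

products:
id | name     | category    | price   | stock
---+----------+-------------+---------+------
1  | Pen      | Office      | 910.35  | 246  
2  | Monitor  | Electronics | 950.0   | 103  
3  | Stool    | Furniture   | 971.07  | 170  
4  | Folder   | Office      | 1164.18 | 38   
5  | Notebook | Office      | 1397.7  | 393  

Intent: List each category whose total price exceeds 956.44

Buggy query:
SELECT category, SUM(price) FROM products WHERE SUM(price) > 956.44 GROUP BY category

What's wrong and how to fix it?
Bug: SUM(price) is an aggregate, but WHERE filters rows before aggregation

Fix: Use HAVING (which filters groups after aggregation) instead of WHERE

Corrected query:
SELECT category, SUM(price) FROM products GROUP BY category HAVING SUM(price) > 956.44

Result:
category  | SUM(price)
----------+-----------
Furniture | 971.07    
Office    | 3472.23   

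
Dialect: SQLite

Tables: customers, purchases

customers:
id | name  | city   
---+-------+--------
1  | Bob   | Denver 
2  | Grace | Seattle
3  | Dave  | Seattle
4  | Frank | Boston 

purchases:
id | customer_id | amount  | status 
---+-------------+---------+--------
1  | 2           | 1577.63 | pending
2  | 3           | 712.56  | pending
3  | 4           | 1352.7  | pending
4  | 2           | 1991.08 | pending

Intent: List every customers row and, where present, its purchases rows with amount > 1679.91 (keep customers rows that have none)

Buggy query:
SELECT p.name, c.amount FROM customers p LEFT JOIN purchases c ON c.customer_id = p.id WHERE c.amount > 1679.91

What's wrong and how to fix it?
Bug: Filtering c.amount in WHERE discards the NULL rows produced by LEFT JOIN, turning it into an inner join

Fix: Move the right-table condition into the ON clause so unmatched parents are kept

Corrected query:
SELECT p.name, c.amount FROM customers p LEFT JOIN purchases c ON c.customer_id = p.id AND c.amount > 1679.91

Result:
name  | amount 
------+--------
Bob   | NULL   
Grace | 1991.08
Dave  | NULL   
Frank | NULL   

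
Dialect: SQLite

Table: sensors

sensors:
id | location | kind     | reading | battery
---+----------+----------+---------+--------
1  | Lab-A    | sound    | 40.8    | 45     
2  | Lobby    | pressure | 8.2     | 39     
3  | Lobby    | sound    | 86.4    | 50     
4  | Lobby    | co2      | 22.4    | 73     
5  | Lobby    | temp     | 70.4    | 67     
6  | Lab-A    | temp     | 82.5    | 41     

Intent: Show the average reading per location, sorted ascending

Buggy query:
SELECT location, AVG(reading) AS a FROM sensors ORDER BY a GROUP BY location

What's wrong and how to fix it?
Bug: GROUP BY must precede ORDER BY

Fix: Move ORDER BY to the end, after GROUP BY

Corrected query:
SELECT location, AVG(reading) AS a FROM sensors GROUP BY location ORDER BY a

Result:
location | a    
---------+------
Lobby    | 46.85
Lab-A    | 61.65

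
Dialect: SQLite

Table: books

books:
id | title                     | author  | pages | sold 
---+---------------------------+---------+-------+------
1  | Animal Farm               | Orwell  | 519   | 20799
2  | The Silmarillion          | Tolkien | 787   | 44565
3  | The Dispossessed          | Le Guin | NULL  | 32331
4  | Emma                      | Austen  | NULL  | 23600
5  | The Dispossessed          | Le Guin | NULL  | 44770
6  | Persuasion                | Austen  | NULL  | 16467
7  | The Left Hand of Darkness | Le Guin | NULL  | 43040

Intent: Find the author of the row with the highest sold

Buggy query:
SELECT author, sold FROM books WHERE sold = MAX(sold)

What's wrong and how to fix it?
Bug: WHERE is evaluated per row; an aggregate over the whole table isn't defined there

Fix: Wrap MAX in a scalar subquery so WHERE compares against a single value

Corrected query:
SELECT author, sold FROM books WHERE sold = (SELECT MAX(sold) FROM books)

Result:
author  | sold 
--------+------
Le Guin | 44770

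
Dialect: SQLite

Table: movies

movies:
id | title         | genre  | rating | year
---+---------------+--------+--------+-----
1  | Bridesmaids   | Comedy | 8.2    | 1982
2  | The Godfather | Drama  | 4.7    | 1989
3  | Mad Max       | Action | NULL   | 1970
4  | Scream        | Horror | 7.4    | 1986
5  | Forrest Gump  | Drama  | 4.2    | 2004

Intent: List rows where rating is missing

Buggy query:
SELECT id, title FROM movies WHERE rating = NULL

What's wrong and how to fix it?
Bug: Comparing to NULL with '=' never matches; NULL = NULL is unknown, not true

Fix: Use IS NULL to test for NULL

Corrected query:
SELECT id, title FROM movies WHERE rating IS NULL

Result:
id | title  
---+--------
3  | Mad Max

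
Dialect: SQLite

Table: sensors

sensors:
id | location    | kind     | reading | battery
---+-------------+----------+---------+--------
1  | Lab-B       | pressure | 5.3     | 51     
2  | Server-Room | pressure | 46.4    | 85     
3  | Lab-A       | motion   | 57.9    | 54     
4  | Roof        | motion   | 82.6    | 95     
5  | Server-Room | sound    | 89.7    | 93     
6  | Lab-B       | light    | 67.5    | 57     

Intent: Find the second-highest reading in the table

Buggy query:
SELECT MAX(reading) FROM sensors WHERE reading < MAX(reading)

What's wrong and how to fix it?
Bug: The inner MAX is an aggregate inside WHERE, which is not allowed

Fix: Compute the overall MAX in a subquery, then take MAX of rows below it

Corrected query:
SELECT MAX(reading) FROM sensors WHERE reading < (SELECT MAX(reading) FROM sensors)

Result:
MAX(reading)
------------
82.6        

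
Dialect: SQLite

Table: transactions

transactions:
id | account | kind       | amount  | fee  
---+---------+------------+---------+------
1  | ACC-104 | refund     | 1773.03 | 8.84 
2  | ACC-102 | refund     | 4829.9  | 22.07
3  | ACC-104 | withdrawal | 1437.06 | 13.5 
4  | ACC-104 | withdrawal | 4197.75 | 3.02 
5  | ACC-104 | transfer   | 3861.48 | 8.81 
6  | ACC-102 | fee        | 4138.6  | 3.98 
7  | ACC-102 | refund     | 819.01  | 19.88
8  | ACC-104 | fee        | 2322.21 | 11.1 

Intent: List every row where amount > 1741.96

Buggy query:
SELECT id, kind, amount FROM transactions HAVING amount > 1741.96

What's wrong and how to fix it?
Bug: This is a non-aggregate query (no GROUP BY, no aggregates), so in SQLite the HAVING clause is invalid here; a row-level condition belongs in WHERE

Fix: Use WHERE for row-level filtering

Corrected query:
SELECT id, kind, amount FROM transactions WHERE amount > 1741.96

Result:
id | kind       | amount 
---+------------+--------
1  | refund     | 1773.03
2  | refund     | 4829.9 
4  | withdrawal | 4197.75
5  | transfer   | 3861.48
6  | fee        | 4138.6 
8  | fee        | 2322.21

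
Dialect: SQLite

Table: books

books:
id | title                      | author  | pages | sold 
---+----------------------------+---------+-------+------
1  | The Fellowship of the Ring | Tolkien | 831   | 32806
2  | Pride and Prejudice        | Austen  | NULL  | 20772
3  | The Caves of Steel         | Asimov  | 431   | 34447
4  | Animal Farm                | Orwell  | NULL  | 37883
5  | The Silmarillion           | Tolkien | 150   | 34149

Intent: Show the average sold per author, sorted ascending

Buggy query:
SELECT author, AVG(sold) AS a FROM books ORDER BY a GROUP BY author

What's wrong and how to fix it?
Bug: GROUP BY must precede ORDER BY

Fix: Move ORDER BY to the end, after GROUP BY

Corrected query:
SELECT author, AVG(sold) AS a FROM books GROUP BY author ORDER BY a

Result:
author  | a      
--------+--------
Austen  | 20772  
Tolkien | 33477.5
Asimov  | 34447  
Orwell  | 37883  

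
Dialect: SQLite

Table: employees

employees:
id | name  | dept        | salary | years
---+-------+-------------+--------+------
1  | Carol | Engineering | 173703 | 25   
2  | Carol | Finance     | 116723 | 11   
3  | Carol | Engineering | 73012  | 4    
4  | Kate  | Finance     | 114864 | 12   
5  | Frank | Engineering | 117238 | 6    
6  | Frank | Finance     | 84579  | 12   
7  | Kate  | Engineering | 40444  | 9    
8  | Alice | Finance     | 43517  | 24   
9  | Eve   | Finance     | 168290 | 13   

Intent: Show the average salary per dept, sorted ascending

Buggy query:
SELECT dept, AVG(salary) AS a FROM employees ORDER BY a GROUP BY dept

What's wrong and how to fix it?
Bug: ORDER BY appears before GROUP BY; SQL clause order requires GROUP BY first

Fix: Move ORDER BY to the end, after GROUP BY

Corrected query:
SELECT dept, AVG(salary) AS a FROM employees GROUP BY dept ORDER BY a

Result:
dept        | a        
------------+----------
Engineering | 101099.25
Finance     | 105594.6 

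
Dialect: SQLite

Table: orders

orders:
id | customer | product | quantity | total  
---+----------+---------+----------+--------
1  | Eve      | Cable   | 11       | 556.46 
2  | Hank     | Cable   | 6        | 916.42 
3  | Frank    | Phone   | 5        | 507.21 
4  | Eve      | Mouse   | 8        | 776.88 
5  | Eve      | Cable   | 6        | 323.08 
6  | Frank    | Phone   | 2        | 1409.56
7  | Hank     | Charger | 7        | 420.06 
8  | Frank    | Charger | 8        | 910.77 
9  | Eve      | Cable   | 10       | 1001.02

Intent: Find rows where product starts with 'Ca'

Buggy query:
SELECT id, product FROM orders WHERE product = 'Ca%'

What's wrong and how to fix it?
Bug: '=' compares the literal string including the % character; pattern matching needs LIKE

Fix: Replace '=' with LIKE so 'Ca%' is treated as a pattern

Corrected query:
SELECT id, product FROM orders WHERE product LIKE 'Ca%'

Result:
id | product
---+--------
1  | Cable  
2  | Cable  
5  | Cable  
9  | Cable  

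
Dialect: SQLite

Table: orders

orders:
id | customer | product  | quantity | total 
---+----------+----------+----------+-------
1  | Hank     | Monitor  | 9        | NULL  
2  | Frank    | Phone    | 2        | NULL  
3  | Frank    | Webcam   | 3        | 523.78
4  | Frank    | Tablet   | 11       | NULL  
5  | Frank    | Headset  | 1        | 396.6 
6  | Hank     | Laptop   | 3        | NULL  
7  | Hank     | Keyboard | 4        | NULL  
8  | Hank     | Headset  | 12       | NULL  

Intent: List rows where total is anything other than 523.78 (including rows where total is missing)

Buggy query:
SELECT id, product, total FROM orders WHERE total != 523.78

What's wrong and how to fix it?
Bug: 'total != 523.78' is unknown when total is NULL, so NULL rows are silently excluded

Fix: Add an explicit OR total IS NULL to include the missing-value rows

Corrected query:
SELECT id, product, total FROM orders WHERE total != 523.78 OR total IS NULL

Result:
id | product  | total
---+----------+------
1  | Monitor  | NULL 
2  | Phone    | NULL 
4  | Tablet   | NULL 
5  | Headset  | 396.6
6  | Laptop   | NULL 
7  | Keyboard | NULL 
8  | Headset  | NULL 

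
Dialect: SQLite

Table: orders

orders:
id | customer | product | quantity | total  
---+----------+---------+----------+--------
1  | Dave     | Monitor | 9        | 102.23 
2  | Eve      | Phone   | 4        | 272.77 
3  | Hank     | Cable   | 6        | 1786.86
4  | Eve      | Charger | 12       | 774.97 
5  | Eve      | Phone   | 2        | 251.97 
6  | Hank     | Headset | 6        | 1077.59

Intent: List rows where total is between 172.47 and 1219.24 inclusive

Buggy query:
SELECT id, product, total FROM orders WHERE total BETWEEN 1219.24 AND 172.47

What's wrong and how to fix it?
Bug: The bounds are reversed; BETWEEN a AND b requires a <= b to match anything

Fix: Swap the bounds so the smaller value comes first

Corrected query:
SELECT id, product, total FROM orders WHERE total BETWEEN 172.47 AND 1219.24

Result:
id | product | total  
---+---------+--------
2  | Phone   | 272.77 
4  | Charger | 774.97 
5  | Phone   | 251.97 
6  | Headset | 1077.59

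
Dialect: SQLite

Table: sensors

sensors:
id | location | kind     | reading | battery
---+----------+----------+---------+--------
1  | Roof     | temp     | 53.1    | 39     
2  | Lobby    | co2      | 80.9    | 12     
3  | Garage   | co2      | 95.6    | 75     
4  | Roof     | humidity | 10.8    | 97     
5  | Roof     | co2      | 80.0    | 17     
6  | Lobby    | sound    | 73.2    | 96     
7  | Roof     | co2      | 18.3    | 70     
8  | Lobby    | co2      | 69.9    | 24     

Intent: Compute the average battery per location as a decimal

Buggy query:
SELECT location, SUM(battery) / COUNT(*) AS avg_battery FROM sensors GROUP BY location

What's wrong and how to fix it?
Bug: SUM(battery) and COUNT(*) are both integers; the division truncates the fractional part

Fix: Cast one side to REAL so the division keeps the fractional part

Corrected query:
SELECT location, SUM(battery) * 1.0 / COUNT(*) AS avg_battery FROM sensors GROUP BY location

Result:
location | avg_battery
---------+------------
Garage   | 75         
Lobby    | 44         
Roof     | 55.75      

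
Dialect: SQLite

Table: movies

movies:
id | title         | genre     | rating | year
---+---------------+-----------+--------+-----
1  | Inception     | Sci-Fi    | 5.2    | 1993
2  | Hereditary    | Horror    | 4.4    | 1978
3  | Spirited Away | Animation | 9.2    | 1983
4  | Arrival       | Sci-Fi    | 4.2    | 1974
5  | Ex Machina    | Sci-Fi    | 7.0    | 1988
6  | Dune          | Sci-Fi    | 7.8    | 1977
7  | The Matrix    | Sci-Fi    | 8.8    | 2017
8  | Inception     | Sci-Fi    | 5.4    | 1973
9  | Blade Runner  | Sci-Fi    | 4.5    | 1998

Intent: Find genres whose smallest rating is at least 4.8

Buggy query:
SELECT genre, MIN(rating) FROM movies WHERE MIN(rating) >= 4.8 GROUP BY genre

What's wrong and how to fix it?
Bug: Aggregates like MIN are computed per group after WHERE runs

Fix: Use HAVING for the per-group MIN condition

Corrected query:
SELECT genre, MIN(rating) FROM movies GROUP BY genre HAVING MIN(rating) >= 4.8

Result:
genre     | MIN(rating)
----------+------------
Animation | 9.2        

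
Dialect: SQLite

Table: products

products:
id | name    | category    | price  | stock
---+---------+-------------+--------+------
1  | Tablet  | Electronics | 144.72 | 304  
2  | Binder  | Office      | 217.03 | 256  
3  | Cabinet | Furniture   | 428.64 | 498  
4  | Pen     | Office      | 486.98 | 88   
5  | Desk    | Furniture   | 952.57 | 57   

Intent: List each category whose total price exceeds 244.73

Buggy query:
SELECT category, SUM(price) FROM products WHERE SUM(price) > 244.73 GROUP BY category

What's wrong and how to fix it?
Bug: Aggregate functions cannot appear in a WHERE clause

Fix: Use HAVING (which filters groups after aggregation) instead of WHERE

Corrected query:
SELECT category, SUM(price) FROM products GROUP BY category HAVING SUM(price) > 244.73

Result:
category  | SUM(price)
----------+-----------
Furniture | 1381.21   
Office    | 704.01    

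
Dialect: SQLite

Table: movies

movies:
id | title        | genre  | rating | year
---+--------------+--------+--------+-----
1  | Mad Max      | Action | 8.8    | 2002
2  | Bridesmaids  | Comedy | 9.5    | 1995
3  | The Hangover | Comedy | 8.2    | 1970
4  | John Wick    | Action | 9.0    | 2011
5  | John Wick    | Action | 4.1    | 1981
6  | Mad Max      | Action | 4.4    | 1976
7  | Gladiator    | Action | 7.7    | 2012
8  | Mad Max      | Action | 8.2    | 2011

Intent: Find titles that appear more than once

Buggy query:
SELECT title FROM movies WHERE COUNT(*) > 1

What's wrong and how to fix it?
Bug: COUNT(*) is an aggregate and cannot be used in WHERE

Fix: GROUP BY title, then filter groups with HAVING COUNT(*) > 1

Corrected query:
SELECT title FROM movies GROUP BY title HAVING COUNT(*) > 1

Result:
title    
---------
John Wick
Mad Max  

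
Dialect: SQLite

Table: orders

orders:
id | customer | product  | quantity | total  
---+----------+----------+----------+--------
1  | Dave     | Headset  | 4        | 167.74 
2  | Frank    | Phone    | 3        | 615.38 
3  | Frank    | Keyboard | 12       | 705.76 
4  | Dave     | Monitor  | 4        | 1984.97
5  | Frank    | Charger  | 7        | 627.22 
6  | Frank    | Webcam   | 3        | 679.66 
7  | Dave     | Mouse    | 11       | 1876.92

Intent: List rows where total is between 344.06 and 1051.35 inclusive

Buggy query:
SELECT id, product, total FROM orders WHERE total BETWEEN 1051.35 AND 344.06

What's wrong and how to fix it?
Bug: BETWEEN expects the lower bound first; with 1051.35 AND 344.06 the range is empty

Fix: Swap the bounds so the smaller value comes first

Corrected query:
SELECT id, product, total FROM orders WHERE total BETWEEN 344.06 AND 1051.35

Result:
id | product  | total 
---+----------+-------
2  | Phone    | 615.38
3  | Keyboard | 705.76
5  | Charger  | 627.22
6  | Webcam   | 679.66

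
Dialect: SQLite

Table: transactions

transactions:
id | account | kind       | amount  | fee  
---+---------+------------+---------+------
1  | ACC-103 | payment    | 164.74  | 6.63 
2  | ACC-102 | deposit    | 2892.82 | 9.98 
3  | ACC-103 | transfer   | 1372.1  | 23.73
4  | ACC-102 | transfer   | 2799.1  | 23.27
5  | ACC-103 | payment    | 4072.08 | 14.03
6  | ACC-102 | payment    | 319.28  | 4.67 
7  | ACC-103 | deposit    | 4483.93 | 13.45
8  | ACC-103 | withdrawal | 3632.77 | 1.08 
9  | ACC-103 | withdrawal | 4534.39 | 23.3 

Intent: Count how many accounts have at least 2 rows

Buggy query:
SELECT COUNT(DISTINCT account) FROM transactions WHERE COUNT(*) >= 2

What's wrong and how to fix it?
Bug: COUNT(*) cannot appear in WHERE; the per-group count doesn't exist yet

Fix: Use a subquery that GROUPs and filters with HAVING, then count its rows

Corrected query:
SELECT COUNT(*) FROM (SELECT account FROM transactions GROUP BY account HAVING COUNT(*) >= 2)

Result:
COUNT(*)
--------
2       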